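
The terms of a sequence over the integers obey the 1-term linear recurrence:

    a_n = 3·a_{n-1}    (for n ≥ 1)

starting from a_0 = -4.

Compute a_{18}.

a_1 = 3·-4 = -12
a_2 = 3·-12 = -36
a_3 = 3·-36 = -108
a_4 = 3·-108 = -324
a_5 = 3·-324 = -972
a_6 = 3·-972 = -2916
a_7 = 3·-2916 = -8748
a_8 = 3·-8748 = -26244
a_9 = 3·-26244 = -78732
a_10 = 3·-78732 = -236196
a_11 = 3·-236196 = -708588
a_12 = 3·-708588 = -2125764
a_13 = 3·-2125764 = -6377292
a_14 = 3·-6377292 = -19131876
a_15 = 3·-19131876 = -57395628
a_16 = 3·-57395628 = -172186884
a_17 = 3·-172186884 = -516560652
a_18 = 3·-516560652 = -1549681956

-1549681956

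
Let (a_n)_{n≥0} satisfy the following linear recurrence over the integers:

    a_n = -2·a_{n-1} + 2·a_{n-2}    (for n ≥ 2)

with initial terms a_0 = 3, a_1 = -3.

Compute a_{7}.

-1704

a_2 = -2·-3 + 2·3 = 12
a_3 = -2·12 + 2·-3 = -30
a_4 = -2·-30 + 2·12 = 84
a_5 = -2·84 + 2·-30 = -228
a_6 = -2·-228 + 2·84 = 624
a_7 = -2·624 + 2·-228 = -1704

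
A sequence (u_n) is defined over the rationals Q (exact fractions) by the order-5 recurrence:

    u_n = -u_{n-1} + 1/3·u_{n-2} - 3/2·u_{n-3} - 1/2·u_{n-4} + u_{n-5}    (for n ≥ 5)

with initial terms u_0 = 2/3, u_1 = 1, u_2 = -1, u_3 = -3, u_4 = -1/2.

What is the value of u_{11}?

-6209/648

u_5 = -1·-1/2 + 1/3·-3 + -3/2·-1 + -1/2·1 + 1·2/3 = 7/6
u_6 = -1·7/6 + 1/3·-1/2 + -3/2·-3 + -1/2·-1 + 1·1 = 14/3
u_7 = -1·14/3 + 1/3·7/6 + -3/2·-1/2 + -1/2·-3 + 1·-1 = -109/36
u_8 = -1·-109/36 + 1/3·14/3 + -3/2·7/6 + -1/2·-1/2 + 1·-3 = 1/12
u_9 = -1·1/12 + 1/3·-109/36 + -3/2·14/3 + -1/2·7/6 + 1·-1/2 = -991/108
u_10 = -1·-991/108 + 1/3·1/12 + -3/2·-109/36 + -1/2·14/3 + 1·7/6 = 2717/216
u_11 = -1·2717/216 + 1/3·-991/108 + -3/2·1/12 + -1/2·-109/36 + 1·14/3 = -6209/648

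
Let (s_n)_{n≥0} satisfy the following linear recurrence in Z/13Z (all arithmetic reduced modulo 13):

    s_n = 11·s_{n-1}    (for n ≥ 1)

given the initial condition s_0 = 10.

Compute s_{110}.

1

s_1 = 11·10 = 6
s_2 = 11·6 = 1
s_3 = 11·1 = 11
s_4 = 11·11 = 4
s_5 = 11·4 = 5
s_6 = 11·5 = 3
s_7 = 11·3 = 7
s_8 = 11·7 = 12
s_9 = 11·12 = 2
s_10 = 11·2 = 9
s_11 = 11·9 = 8
s_12 = 11·8 = 10
(s_12) = (10) = (s_0), so the sequence has period 12.
110 ≡ 2 (mod 12), hence s_110 = s_2 = 1.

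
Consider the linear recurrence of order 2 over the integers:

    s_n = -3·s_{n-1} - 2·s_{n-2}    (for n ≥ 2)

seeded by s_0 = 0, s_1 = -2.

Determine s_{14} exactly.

32766

s_2 = -3·-2 + -2·0 = 6
s_3 = -3·6 + -2·-2 = -14
s_4 = -3·-14 + -2·6 = 30
s_5 = -3·30 + -2·-14 = -62
s_6 = -3·-62 + -2·30 = 126
s_7 = -3·126 + -2·-62 = -254
s_8 = -3·-254 + -2·126 = 510
s_9 = -3·510 + -2·-254 = -1022
s_10 = -3·-1022 + -2·510 = 2046
s_11 = -3·2046 + -2·-1022 = -4094
s_12 = -3·-4094 + -2·2046 = 8190
s_13 = -3·8190 + -2·-4094 = -16382
s_14 = -3·-16382 + -2·8190 = 32766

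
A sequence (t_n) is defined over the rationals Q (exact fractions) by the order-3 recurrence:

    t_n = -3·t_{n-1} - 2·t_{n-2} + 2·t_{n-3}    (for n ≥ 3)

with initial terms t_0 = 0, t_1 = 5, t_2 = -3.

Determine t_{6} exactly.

t_3 = -3·-3 + -2·5 + 2·0 = -1
t_4 = -3·-1 + -2·-3 + 2·5 = 19
t_5 = -3·19 + -2·-1 + 2·-3 = -61
t_6 = -3·-61 + -2·19 + 2·-1 = 143

143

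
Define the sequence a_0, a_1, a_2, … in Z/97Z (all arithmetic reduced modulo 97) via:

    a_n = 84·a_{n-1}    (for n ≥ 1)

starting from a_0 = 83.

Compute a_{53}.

a_1 = 84·83 = 85
a_2 = 84·85 = 59
a_3 = 84·59 = 9
a_4 = 84·9 = 77
a_5 = 84·77 = 66
a_6 = 84·66 = 15
a_7 = 84·15 = 96
a_8 = 84·96 = 13
a_9 = 84·13 = 25
a_10 = 84·25 = 63
a_11 = 84·63 = 54
a_12 = 84·54 = 74
a_13 = 84·74 = 8
a_14 = 84·8 = 90
a_15 = 84·90 = 91
a_16 = 84·91 = 78
a_17 = 84·78 = 53
a_18 = 84·53 = 87
a_19 = 84·87 = 33
a_20 = 84·33 = 56
a_21 = 84·56 = 48
a_22 = 84·48 = 55
a_23 = 84·55 = 61
a_24 = 84·61 = 80
a_25 = 84·80 = 27
a_26 = 84·27 = 37
a_27 = 84·37 = 4
a_28 = 84·4 = 45
a_29 = 84·45 = 94
a_30 = 84·94 = 39
a_31 = 84·39 = 75
a_32 = 84·75 = 92
a_33 = 84·92 = 65
a_34 = 84·65 = 28
a_35 = 84·28 = 24
a_36 = 84·24 = 76
a_37 = 84·76 = 79
a_38 = 84·79 = 40
a_39 = 84·40 = 62
a_40 = 84·62 = 67
a_41 = 84·67 = 2
a_42 = 84·2 = 71
a_43 = 84·71 = 47
a_44 = 84·47 = 68
a_45 = 84·68 = 86
a_46 = 84·86 = 46
a_47 = 84·46 = 81
a_48 = 84·81 = 14
a_49 = 84·14 = 12
a_50 = 84·12 = 38
a_51 = 84·38 = 88
a_52 = 84·88 = 20
a_53 = 84·20 = 31

31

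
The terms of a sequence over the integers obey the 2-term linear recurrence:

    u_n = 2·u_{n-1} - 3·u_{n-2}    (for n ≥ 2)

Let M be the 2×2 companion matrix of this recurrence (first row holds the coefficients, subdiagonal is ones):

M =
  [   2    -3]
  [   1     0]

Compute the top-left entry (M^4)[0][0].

(M^4)[0][0] is the top entry after applying M 4 times to the unit state (1, 0). Equivalently it is h_{5} for the auxiliary sequence (h_n) obeying the same recurrence with h_1 = 1 and h_i = 0 for 0 ≤ i < 1:
h_2 = 2·1 + -3·0 = 2
h_3 = 2·2 + -3·1 = 1
h_4 = 2·1 + -3·2 = -4
h_5 = 2·-4 + -3·1 = -11

-11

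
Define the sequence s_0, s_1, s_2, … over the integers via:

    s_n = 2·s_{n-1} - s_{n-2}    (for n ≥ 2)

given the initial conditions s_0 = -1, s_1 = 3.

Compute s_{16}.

63

s_2 = 2·3 + -1·-1 = 7
s_3 = 2·7 + -1·3 = 11
s_4 = 2·11 + -1·7 = 15
s_5 = 2·15 + -1·11 = 19
s_6 = 2·19 + -1·15 = 23
s_7 = 2·23 + -1·19 = 27
s_8 = 2·27 + -1·23 = 31
s_9 = 2·31 + -1·27 = 35
s_10 = 2·35 + -1·31 = 39
s_11 = 2·39 + -1·35 = 43
s_12 = 2·43 + -1·39 = 47
s_13 = 2·47 + -1·43 = 51
s_14 = 2·51 + -1·47 = 55
s_15 = 2·55 + -1·51 = 59
s_16 = 2·59 + -1·55 = 63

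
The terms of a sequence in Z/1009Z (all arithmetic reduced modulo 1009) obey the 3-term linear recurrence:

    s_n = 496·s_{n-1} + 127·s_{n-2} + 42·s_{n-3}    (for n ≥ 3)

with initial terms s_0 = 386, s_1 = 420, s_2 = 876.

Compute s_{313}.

s_3 = 496·876 + 127·420 + 42·386 = 557
s_4 = 496·557 + 127·876 + 42·420 = 555
s_5 = 496·555 + 127·557 + 42·876 = 400
s_6 = 496·400 + 127·555 + 42·557 = 678
s_7 = 496·678 + 127·400 + 42·555 = 744
s_8 = 496·744 + 127·678 + 42·400 = 727
Continuing the recurrence:
  s_9 = 245;  s_10 = 919;  s_11 = 865;  s_12 = 84;  s_13 = 425;  s_14 = 503
  s_15 = 255;  s_16 = 357;  s_17 = 531;  s_18 = 581;  s_19 = 304;  s_20 = 677
  s_21 = 247;  s_22 = 288;  s_23 = 851;  s_24 = 870;  s_25 = 779;  s_26 = 873
  s_27 = 414;  s_28 = 828;  s_29 = 477;  s_30 = 941;  s_31 = 78;  s_32 = 645
  s_33 = 54;  s_34 = 985;  s_35 = 855;  s_36 = 529;  s_37 = 667;  s_38 = 55
  s_39 = 10;  s_40 = 608;  s_41 = 430;  s_42 = 324;  s_43 = 708;  s_44 = 722
  s_45 = 523;  s_46 = 445;  s_47 = 639;  s_48 = 906;  s_49 = 323;  s_50 = 417
  s_51 = 358;  s_52 = 924;  s_53 = 640;  s_54 = 819;  s_55 = 623;  s_56 = 986
  s_57 = 202;  s_58 = 339;  s_59 = 113;  s_60 = 631;  s_61 = 523;  s_62 = 222
  s_63 = 226;  s_64 = 816;  s_65 = 820;  s_66 = 209;  s_67 = 925;  s_68 = 148
  s_69 = 888;  s_70 = 657;  s_71 = 904;  s_72 = 43;  s_73 = 272;  s_74 = 757
  s_75 = 150;  s_76 = 343;  s_77 = 1;  s_78 = 916;  s_79 = 693;  s_80 = 1007
  s_81 = 375;  s_82 = 944;  s_83 = 166;  s_84 = 30;  s_85 = 944;  s_86 = 740
  s_87 = 841;  s_88 = 859;  s_89 = 929;  s_90 = 808;  s_91 = 888;  s_92 = 898
  s_93 = 846;  s_94 = 873;  s_95 = 9;  s_96 = 526;  s_97 = 41;  s_98 = 742
  s_99 = 812;  s_100 = 262;  s_101 = 891;  s_102 = 778;  s_103 = 504;  s_104 = 774
  s_105 = 304;  s_106 = 847;  s_107 = 854;  s_108 = 70;  s_109 = 159;  s_110 = 524
  s_111 = 517;  s_112 = 724;  s_113 = 793;  s_114 = 472;  s_115 = 982;  s_116 = 147
  s_117 = 515;  s_118 = 545;  s_119 = 857;  s_120 = 318;  s_121 = 883;  s_122 = 767
  s_123 = 420;  s_124 = 764;  s_125 = 358;  s_126 = 635;  s_127 = 13;  s_128 = 220
  s_129 = 217;  s_130 = 912;  s_131 = 795;  s_132 = 632;  s_133 = 709;  s_134 = 169
  s_135 = 629;  s_136 = 994;  s_137 = 839;  s_138 = 733;  s_139 = 306;  s_140 = 612
  s_141 = 879;  s_142 = 871;  s_143 = 277;  s_144 = 389;  s_145 = 347;  s_146 = 70
  s_147 = 281;  s_148 = 391;  s_149 = 493;  s_150 = 260;  s_151 = 139;  s_152 = 581
  s_153 = 932;  s_154 = 64;  s_155 = 962;  s_156 = 753;  s_157 = 913;  s_158 = 636
  s_159 = 911;  s_160 = 889;  s_161 = 151;  s_162 = 45;  s_163 = 133;  s_164 = 332
  s_165 = 824;  s_166 = 386;  s_167 = 285;  s_168 = 992;  s_169 = 588;  s_170 = 777
  s_171 = 259;  s_172 = 598;  s_173 = 913;  s_174 = 866;  s_175 = 518;  s_176 = 647
  s_177 = 299;  s_178 = 988;  s_179 = 245;  s_180 = 241;  s_181 = 437;  s_182 = 354
  s_183 = 54;  s_184 = 295;  s_185 = 552;  s_186 = 735;  s_187 = 67;  s_188 = 429
  s_189 = 922;  s_190 = 19;  s_191 = 249;  s_192 = 174;  s_193 = 672;  s_194 = 610
  s_195 = 693;  s_196 = 417;  s_197 = 610;  s_198 = 196;  s_199 = 490;  s_200 = 942
  s_201 = 906;  s_202 = 334;  s_203 = 437;  s_204 = 576;  s_205 = 55;  s_206 = 733
  s_207 = 226;  s_208 = 652;  s_209 = 469;  s_210 = 22;  s_211 = 995;  s_212 = 413
  s_213 = 176;  s_214 = 926;  s_215 = 548;  s_216 = 265;  s_217 = 795;  s_218 = 977
  s_219 = 368;  s_220 = 973;  s_221 = 293;  s_222 = 826;  s_223 = 426;  s_224 = 579
  s_225 = 630;  s_226 = 305;  s_227 = 331;  s_228 = 328;  s_229 = 600;  s_230 = 8
  s_231 = 107;  s_232 = 586;  s_233 = 872;  s_234 = 874;  s_235 = 793;  s_236 = 126
  s_237 = 133;  s_238 = 250;  s_239 = 887;  s_240 = 31;  s_241 = 292;  s_242 = 367
  s_243 = 456;  s_244 = 511;  s_245 = 875;  s_246 = 432;  s_247 = 772;  s_248 = 296
  s_249 = 664;  s_250 = 805;  s_251 = 621;  s_252 = 233;  s_253 = 211;  s_254 = 907
  s_255 = 117;  s_256 = 463;  s_257 = 81;  s_258 = 973;  s_259 = 778;  s_260 = 289
  s_261 = 496;  s_262 = 587;  s_263 = 15;  s_264 = 912;  s_265 = 645;  s_266 = 486
  s_267 = 53;  s_268 = 74;  s_269 = 280;  s_270 = 163;  s_271 = 454;  s_272 = 350
  s_273 = 989;  s_274 = 121;  s_275 = 537;  s_276 = 377;  s_277 = 960;  s_278 = 724
  s_279 = 430;  s_280 = 470;  s_281 = 303;  s_282 = 4;  s_283 = 674;  s_284 = 442
  s_285 = 280;  s_286 = 333;  s_287 = 339;  s_288 = 215;  s_289 = 221;  s_290 = 818
  s_291 = 883;  s_292 = 222;  s_293 = 323;  s_294 = 481;  s_295 = 347;  s_296 = 569
  s_297 = 408;  s_298 = 631;  s_299 = 225;  s_300 = 10;  s_301 = 506;  s_302 = 365
  s_303 = 535;  s_304 = 1006;  s_305 = 58;  s_306 = 407;  s_307 = 249;  s_308 = 45
  s_309 = 407;  s_310 = 101;  s_311 = 757
s_312 = 496·757 + 127·101 + 42·407 = 784
s_313 = 496·784 + 127·757 + 42·101 = 889

889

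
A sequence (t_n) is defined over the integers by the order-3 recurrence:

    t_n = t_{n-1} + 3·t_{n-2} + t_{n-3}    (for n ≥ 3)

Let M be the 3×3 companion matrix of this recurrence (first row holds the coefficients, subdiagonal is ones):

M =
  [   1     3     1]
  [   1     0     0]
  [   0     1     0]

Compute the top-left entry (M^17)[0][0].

(M^17)[0][0] is the top entry after applying M 17 times to the unit state (1, 0, 0). Equivalently it is h_{19} for the auxiliary sequence (h_n) obeying the same recurrence with h_2 = 1 and h_i = 0 for 0 ≤ i < 2:
h_3 = 1·1 + 3·0 + 1·0 = 1
h_4 = 1·1 + 3·1 + 1·0 = 4
h_5 = 1·4 + 3·1 + 1·1 = 8
h_6 = 1·8 + 3·4 + 1·1 = 21
h_7 = 1·21 + 3·8 + 1·4 = 49
h_8 = 1·49 + 3·21 + 1·8 = 120
h_9 = 1·120 + 3·49 + 1·21 = 288
h_10 = 1·288 + 3·120 + 1·49 = 697
h_11 = 1·697 + 3·288 + 1·120 = 1681
h_12 = 1·1681 + 3·697 + 1·288 = 4060
h_13 = 1·4060 + 3·1681 + 1·697 = 9800
h_14 = 1·9800 + 3·4060 + 1·1681 = 23661
h_15 = 1·23661 + 3·9800 + 1·4060 = 57121
h_16 = 1·57121 + 3·23661 + 1·9800 = 137904
h_17 = 1·137904 + 3·57121 + 1·23661 = 332928
h_18 = 1·332928 + 3·137904 + 1·57121 = 803761
h_19 = 1·803761 + 3·332928 + 1·137904 = 1940449

1940449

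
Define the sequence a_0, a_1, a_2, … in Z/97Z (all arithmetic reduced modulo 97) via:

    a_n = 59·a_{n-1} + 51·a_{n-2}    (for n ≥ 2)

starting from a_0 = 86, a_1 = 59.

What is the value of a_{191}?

a_2 = 59·59 + 51·86 = 10
a_3 = 59·10 + 51·59 = 10
a_4 = 59·10 + 51·10 = 33
a_5 = 59·33 + 51·10 = 32
a_6 = 59·32 + 51·33 = 79
a_7 = 59·79 + 51·32 = 85
a_8 = 59·85 + 51·79 = 23
a_9 = 59·23 + 51·85 = 66
a_10 = 59·66 + 51·23 = 23
a_11 = 59·23 + 51·66 = 67
a_12 = 59·67 + 51·23 = 82
a_13 = 59·82 + 51·67 = 10
a_14 = 59·10 + 51·82 = 19
a_15 = 59·19 + 51·10 = 79
a_16 = 59·79 + 51·19 = 4
a_17 = 59·4 + 51·79 = 94
a_18 = 59·94 + 51·4 = 27
a_19 = 59·27 + 51·94 = 82
a_20 = 59·82 + 51·27 = 7
a_21 = 59·7 + 51·82 = 36
a_22 = 59·36 + 51·7 = 56
a_23 = 59·56 + 51·36 = 96
a_24 = 59·96 + 51·56 = 81
a_25 = 59·81 + 51·96 = 72
a_26 = 59·72 + 51·81 = 37
a_27 = 59·37 + 51·72 = 35
a_28 = 59·35 + 51·37 = 72
a_29 = 59·72 + 51·35 = 19
a_30 = 59·19 + 51·72 = 40
a_31 = 59·40 + 51·19 = 31
a_32 = 59·31 + 51·40 = 86
a_33 = 59·86 + 51·31 = 59
(a_32, a_33) = (86, 59) = (a_0, a_1), so the sequence has period 32.
191 ≡ 31 (mod 32), hence a_191 = a_31 = 31.

31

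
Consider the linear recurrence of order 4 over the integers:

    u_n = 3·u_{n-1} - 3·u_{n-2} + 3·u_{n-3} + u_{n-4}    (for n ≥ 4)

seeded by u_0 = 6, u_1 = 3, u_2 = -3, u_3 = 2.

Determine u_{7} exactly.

299

u_4 = 3·2 + -3·-3 + 3·3 + 1·6 = 30
u_5 = 3·30 + -3·2 + 3·-3 + 1·3 = 78
u_6 = 3·78 + -3·30 + 3·2 + 1·-3 = 147
u_7 = 3·147 + -3·78 + 3·30 + 1·2 = 299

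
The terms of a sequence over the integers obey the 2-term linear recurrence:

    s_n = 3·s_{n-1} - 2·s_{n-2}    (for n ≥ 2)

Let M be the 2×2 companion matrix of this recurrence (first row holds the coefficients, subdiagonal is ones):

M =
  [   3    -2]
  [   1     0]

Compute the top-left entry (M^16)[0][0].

131071

(M^16)[0][0] is the top entry after applying M 16 times to the unit state (1, 0). Equivalently it is h_{17} for the auxiliary sequence (h_n) obeying the same recurrence with h_1 = 1 and h_i = 0 for 0 ≤ i < 1:
h_2 = 3·1 + -2·0 = 3
h_3 = 3·3 + -2·1 = 7
h_4 = 3·7 + -2·3 = 15
h_5 = 3·15 + -2·7 = 31
h_6 = 3·31 + -2·15 = 63
h_7 = 3·63 + -2·31 = 127
h_8 = 3·127 + -2·63 = 255
h_9 = 3·255 + -2·127 = 511
h_10 = 3·511 + -2·255 = 1023
h_11 = 3·1023 + -2·511 = 2047
h_12 = 3·2047 + -2·1023 = 4095
h_13 = 3·4095 + -2·2047 = 8191
h_14 = 3·8191 + -2·4095 = 16383
h_15 = 3·16383 + -2·8191 = 32767
h_16 = 3·32767 + -2·16383 = 65535
h_17 = 3·65535 + -2·32767 = 131071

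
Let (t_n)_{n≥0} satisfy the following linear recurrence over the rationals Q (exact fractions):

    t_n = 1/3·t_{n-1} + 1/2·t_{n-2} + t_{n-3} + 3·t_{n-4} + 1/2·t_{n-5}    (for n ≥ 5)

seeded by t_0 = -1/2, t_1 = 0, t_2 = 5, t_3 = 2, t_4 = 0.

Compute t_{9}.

67877/1296

t_5 = 1/3·0 + 1/2·2 + 1·5 + 3·0 + 1/2·-1/2 = 23/4
t_6 = 1/3·23/4 + 1/2·0 + 1·2 + 3·5 + 1/2·0 = 227/12
t_7 = 1/3·227/12 + 1/2·23/4 + 1·0 + 3·2 + 1/2·5 = 1273/72
t_8 = 1/3·1273/72 + 1/2·227/12 + 1·23/4 + 3·0 + 1/2·2 = 2387/108
t_9 = 1/3·2387/108 + 1/2·1273/72 + 1·227/12 + 3·23/4 + 1/2·0 = 67877/1296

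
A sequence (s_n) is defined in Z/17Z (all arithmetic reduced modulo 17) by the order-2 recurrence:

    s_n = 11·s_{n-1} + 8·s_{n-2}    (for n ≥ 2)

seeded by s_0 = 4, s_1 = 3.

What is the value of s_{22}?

s_2 = 11·3 + 8·4 = 14
s_3 = 11·14 + 8·3 = 8
s_4 = 11·8 + 8·14 = 13
s_5 = 11·13 + 8·8 = 3
s_6 = 11·3 + 8·13 = 1
s_7 = 11·1 + 8·3 = 1
s_8 = 11·1 + 8·1 = 2
s_9 = 11·2 + 8·1 = 13
s_10 = 11·13 + 8·2 = 6
s_11 = 11·6 + 8·13 = 0
s_12 = 11·0 + 8·6 = 14
s_13 = 11·14 + 8·0 = 1
s_14 = 11·1 + 8·14 = 4
s_15 = 11·4 + 8·1 = 1
s_16 = 11·1 + 8·4 = 9
s_17 = 11·9 + 8·1 = 5
s_18 = 11·5 + 8·9 = 8
s_19 = 11·8 + 8·5 = 9
s_20 = 11·9 + 8·8 = 10
s_21 = 11·10 + 8·9 = 12
s_22 = 11·12 + 8·10 = 8

8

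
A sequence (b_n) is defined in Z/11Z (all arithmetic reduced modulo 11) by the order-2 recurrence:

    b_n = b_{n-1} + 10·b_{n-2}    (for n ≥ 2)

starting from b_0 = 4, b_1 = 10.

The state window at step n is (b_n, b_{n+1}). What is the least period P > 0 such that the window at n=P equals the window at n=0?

n=0: window = (4, 10)
n=1: window = (10, 6)
n=2: window = (6, 7)
n=3: window = (7, 1)
n=4: window = (1, 5)
n=5: window = (5, 4)
n=6: window = (4, 10)
window at n=6 equals window at n=0 → period = 6

6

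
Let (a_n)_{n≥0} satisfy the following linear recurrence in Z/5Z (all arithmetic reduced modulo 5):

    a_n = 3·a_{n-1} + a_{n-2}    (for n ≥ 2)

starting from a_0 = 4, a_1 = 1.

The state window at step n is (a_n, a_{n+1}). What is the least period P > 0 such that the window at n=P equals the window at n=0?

12

n=0: window = (4, 1)
n=1: window = (1, 2)
n=2: window = (2, 2)
n=3: window = (2, 3)
n=4: window = (3, 1)
n=5: window = (1, 1)
n=6: window = (1, 4)
n=7: window = (4, 3)
n=8: window = (3, 3)
n=9: window = (3, 2)
n=10: window = (2, 4)
n=11: window = (4, 4)
n=12: window = (4, 1)
window at n=12 equals window at n=0 → period = 12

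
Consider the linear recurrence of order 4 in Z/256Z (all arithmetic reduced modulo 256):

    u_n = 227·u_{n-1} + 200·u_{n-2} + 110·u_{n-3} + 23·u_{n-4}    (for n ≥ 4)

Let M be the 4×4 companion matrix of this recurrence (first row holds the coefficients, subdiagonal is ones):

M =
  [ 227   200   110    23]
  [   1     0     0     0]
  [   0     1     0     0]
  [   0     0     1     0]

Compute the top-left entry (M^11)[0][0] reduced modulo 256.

241

(M^11)[0][0] is the top entry after applying M 11 times to the unit state (1, 0, 0, 0). Equivalently it is h_{14} for the auxiliary sequence (h_n) obeying the same recurrence with h_3 = 1 and h_i = 0 for 0 ≤ i < 3:
h_4 = 227·1 + 200·0 + 110·0 + 23·0 = 227
h_5 = 227·227 + 200·1 + 110·0 + 23·0 = 17
h_6 = 227·17 + 200·227 + 110·1 + 23·0 = 217
h_7 = 227·217 + 200·17 + 110·227 + 23·1 = 84
h_8 = 227·84 + 200·217 + 110·17 + 23·227 = 183
h_9 = 227·183 + 200·84 + 110·217 + 23·17 = 170
h_10 = 227·170 + 200·183 + 110·84 + 23·217 = 77
h_11 = 227·77 + 200·170 + 110·183 + 23·84 = 69
h_12 = 227·69 + 200·77 + 110·170 + 23·183 = 212
h_13 = 227·212 + 200·69 + 110·77 + 23·170 = 64
h_14 = 227·64 + 200·212 + 110·69 + 23·77 = 241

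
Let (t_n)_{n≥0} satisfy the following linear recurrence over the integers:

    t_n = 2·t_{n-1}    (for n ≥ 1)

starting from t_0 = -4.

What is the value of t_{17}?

-524288

t_1 = 2·-4 = -8
t_2 = 2·-8 = -16
t_3 = 2·-16 = -32
t_4 = 2·-32 = -64
t_5 = 2·-64 = -128
t_6 = 2·-128 = -256
t_7 = 2·-256 = -512
t_8 = 2·-512 = -1024
t_9 = 2·-1024 = -2048
t_10 = 2·-2048 = -4096
t_11 = 2·-4096 = -8192
t_12 = 2·-8192 = -16384
t_13 = 2·-16384 = -32768
t_14 = 2·-32768 = -65536
t_15 = 2·-65536 = -131072
t_16 = 2·-131072 = -262144
t_17 = 2·-262144 = -524288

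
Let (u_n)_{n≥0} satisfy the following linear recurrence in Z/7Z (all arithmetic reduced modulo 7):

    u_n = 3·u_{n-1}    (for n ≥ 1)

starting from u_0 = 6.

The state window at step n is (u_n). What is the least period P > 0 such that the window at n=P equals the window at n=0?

n=0: window = (6)
n=1: window = (4)
n=2: window = (5)
n=3: window = (1)
n=4: window = (3)
n=5: window = (2)
n=6: window = (6)
window at n=6 equals window at n=0 → period = 6

6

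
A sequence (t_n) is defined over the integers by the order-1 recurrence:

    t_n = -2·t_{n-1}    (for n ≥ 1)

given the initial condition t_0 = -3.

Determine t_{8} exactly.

-768

t_1 = -2·-3 = 6
t_2 = -2·6 = -12
t_3 = -2·-12 = 24
t_4 = -2·24 = -48
t_5 = -2·-48 = 96
t_6 = -2·96 = -192
t_7 = -2·-192 = 384
t_8 = -2·384 = -768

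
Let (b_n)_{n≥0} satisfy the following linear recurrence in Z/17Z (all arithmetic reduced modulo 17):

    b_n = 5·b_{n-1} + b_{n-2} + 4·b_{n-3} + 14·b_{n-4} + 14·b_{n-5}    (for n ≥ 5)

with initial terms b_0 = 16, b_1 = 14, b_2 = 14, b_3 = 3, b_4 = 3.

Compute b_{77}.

b_5 = 5·3 + 1·3 + 4·14 + 14·14 + 14·16 = 1
b_6 = 5·1 + 1·3 + 4·3 + 14·14 + 14·14 = 4
b_7 = 5·4 + 1·1 + 4·3 + 14·3 + 14·14 = 16
b_8 = 5·16 + 1·4 + 4·1 + 14·3 + 14·3 = 2
b_9 = 5·2 + 1·16 + 4·4 + 14·1 + 14·3 = 13
b_10 = 5·13 + 1·2 + 4·16 + 14·4 + 14·1 = 14
b_11 = 5·14 + 1·13 + 4·2 + 14·16 + 14·4 = 14
b_12 = 5·14 + 1·14 + 4·13 + 14·2 + 14·16 = 14
b_13 = 5·14 + 1·14 + 4·14 + 14·13 + 14·2 = 10
b_14 = 5·10 + 1·14 + 4·14 + 14·14 + 14·13 = 5
b_15 = 5·5 + 1·10 + 4·14 + 14·14 + 14·14 = 7
b_16 = 5·7 + 1·5 + 4·10 + 14·14 + 14·14 = 13
b_17 = 5·13 + 1·7 + 4·5 + 14·10 + 14·14 = 3
b_18 = 5·3 + 1·13 + 4·7 + 14·5 + 14·10 = 11
b_19 = 5·11 + 1·3 + 4·13 + 14·7 + 14·5 = 6
b_20 = 5·6 + 1·11 + 4·3 + 14·13 + 14·7 = 10
b_21 = 5·10 + 1·6 + 4·11 + 14·3 + 14·13 = 1
b_22 = 5·1 + 1·10 + 4·6 + 14·11 + 14·3 = 14
b_23 = 5·14 + 1·1 + 4·10 + 14·6 + 14·11 = 9
b_24 = 5·9 + 1·14 + 4·1 + 14·10 + 14·6 = 15
b_25 = 5·15 + 1·9 + 4·14 + 14·1 + 14·10 = 5
b_26 = 5·5 + 1·15 + 4·9 + 14·14 + 14·1 = 14
b_27 = 5·14 + 1·5 + 4·15 + 14·9 + 14·14 = 15
b_28 = 5·15 + 1·14 + 4·5 + 14·15 + 14·9 = 3
b_29 = 5·3 + 1·15 + 4·14 + 14·5 + 14·15 = 9
b_30 = 5·9 + 1·3 + 4·15 + 14·14 + 14·5 = 0
b_31 = 5·0 + 1·9 + 4·3 + 14·15 + 14·14 = 2
b_32 = 5·2 + 1·0 + 4·9 + 14·3 + 14·15 = 9
b_33 = 5·9 + 1·2 + 4·0 + 14·9 + 14·3 = 11
b_34 = 5·11 + 1·9 + 4·2 + 14·0 + 14·9 = 11
b_35 = 5·11 + 1·11 + 4·9 + 14·2 + 14·0 = 11
b_36 = 5·11 + 1·11 + 4·11 + 14·9 + 14·2 = 9
b_37 = 5·9 + 1·11 + 4·11 + 14·11 + 14·9 = 6
b_38 = 5·6 + 1·9 + 4·11 + 14·11 + 14·11 = 0
b_39 = 5·0 + 1·6 + 4·9 + 14·11 + 14·11 = 10
b_40 = 5·10 + 1·0 + 4·6 + 14·9 + 14·11 = 14
b_41 = 5·14 + 1·10 + 4·0 + 14·6 + 14·9 = 1
b_42 = 5·1 + 1·14 + 4·10 + 14·0 + 14·6 = 7
b_43 = 5·7 + 1·1 + 4·14 + 14·10 + 14·0 = 11
b_44 = 5·11 + 1·7 + 4·1 + 14·14 + 14·10 = 11
b_45 = 5·11 + 1·11 + 4·7 + 14·1 + 14·14 = 15
b_46 = 5·15 + 1·11 + 4·11 + 14·7 + 14·1 = 4
b_47 = 5·4 + 1·15 + 4·11 + 14·11 + 14·7 = 8
b_48 = 5·8 + 1·4 + 4·15 + 14·11 + 14·11 = 4
b_49 = 5·4 + 1·8 + 4·4 + 14·15 + 14·11 = 0
b_50 = 5·0 + 1·4 + 4·8 + 14·4 + 14·15 = 13
b_51 = 5·13 + 1·0 + 4·4 + 14·8 + 14·4 = 11
b_52 = 5·11 + 1·13 + 4·0 + 14·4 + 14·8 = 15
b_53 = 5·15 + 1·11 + 4·13 + 14·0 + 14·4 = 7
b_54 = 5·7 + 1·15 + 4·11 + 14·13 + 14·0 = 4
b_55 = 5·4 + 1·7 + 4·15 + 14·11 + 14·13 = 15
b_56 = 5·15 + 1·4 + 4·7 + 14·15 + 14·11 = 12
b_57 = 5·12 + 1·15 + 4·4 + 14·7 + 14·15 = 8
b_58 = 5·8 + 1·12 + 4·15 + 14·4 + 14·7 = 11
b_59 = 5·11 + 1·8 + 4·12 + 14·15 + 14·4 = 3
b_60 = 5·3 + 1·11 + 4·8 + 14·12 + 14·15 = 11
b_61 = 5·11 + 1·3 + 4·11 + 14·8 + 14·12 = 8
b_62 = 5·8 + 1·11 + 4·3 + 14·11 + 14·8 = 6
b_63 = 5·6 + 1·8 + 4·11 + 14·3 + 14·11 = 6
b_64 = 5·6 + 1·6 + 4·8 + 14·11 + 14·3 = 9
b_65 = 5·9 + 1·6 + 4·6 + 14·8 + 14·11 = 1
b_66 = 5·1 + 1·9 + 4·6 + 14·6 + 14·8 = 13
b_67 = 5·13 + 1·1 + 4·9 + 14·6 + 14·6 = 15
b_68 = 5·15 + 1·13 + 4·1 + 14·9 + 14·6 = 13
b_69 = 5·13 + 1·15 + 4·13 + 14·1 + 14·9 = 0
b_70 = 5·0 + 1·13 + 4·15 + 14·13 + 14·1 = 14
b_71 = 5·14 + 1·0 + 4·13 + 14·15 + 14·13 = 4
b_72 = 5·4 + 1·14 + 4·0 + 14·13 + 14·15 = 1
b_73 = 5·1 + 1·4 + 4·14 + 14·0 + 14·13 = 9
b_74 = 5·9 + 1·1 + 4·4 + 14·14 + 14·0 = 3
b_75 = 5·3 + 1·9 + 4·1 + 14·4 + 14·14 = 8
b_76 = 5·8 + 1·3 + 4·9 + 14·1 + 14·4 = 13
b_77 = 5·13 + 1·8 + 4·3 + 14·9 + 14·1 = 4

4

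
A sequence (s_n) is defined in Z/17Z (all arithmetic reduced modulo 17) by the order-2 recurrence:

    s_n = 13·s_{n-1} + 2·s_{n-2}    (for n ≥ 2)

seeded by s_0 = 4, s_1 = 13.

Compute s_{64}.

s_2 = 13·13 + 2·4 = 7
s_3 = 13·7 + 2·13 = 15
s_4 = 13·15 + 2·7 = 5
s_5 = 13·5 + 2·15 = 10
s_6 = 13·10 + 2·5 = 4
s_7 = 13·4 + 2·10 = 4
s_8 = 13·4 + 2·4 = 9
s_9 = 13·9 + 2·4 = 6
s_10 = 13·6 + 2·9 = 11
s_11 = 13·11 + 2·6 = 2
s_12 = 13·2 + 2·11 = 14
s_13 = 13·14 + 2·2 = 16
s_14 = 13·16 + 2·14 = 15
s_15 = 13·15 + 2·16 = 6
s_16 = 13·6 + 2·15 = 6
s_17 = 13·6 + 2·6 = 5
s_18 = 13·5 + 2·6 = 9
s_19 = 13·9 + 2·5 = 8
s_20 = 13·8 + 2·9 = 3
s_21 = 13·3 + 2·8 = 4
s_22 = 13·4 + 2·3 = 7
s_23 = 13·7 + 2·4 = 14
s_24 = 13·14 + 2·7 = 9
s_25 = 13·9 + 2·14 = 9
s_26 = 13·9 + 2·9 = 16
s_27 = 13·16 + 2·9 = 5
s_28 = 13·5 + 2·16 = 12
s_29 = 13·12 + 2·5 = 13
s_30 = 13·13 + 2·12 = 6
s_31 = 13·6 + 2·13 = 2
s_32 = 13·2 + 2·6 = 4
s_33 = 13·4 + 2·2 = 5
s_34 = 13·5 + 2·4 = 5
s_35 = 13·5 + 2·5 = 7
s_36 = 13·7 + 2·5 = 16
s_37 = 13·16 + 2·7 = 1
s_38 = 13·1 + 2·16 = 11
s_39 = 13·11 + 2·1 = 9
s_40 = 13·9 + 2·11 = 3
s_41 = 13·3 + 2·9 = 6
s_42 = 13·6 + 2·3 = 16
s_43 = 13·16 + 2·6 = 16
s_44 = 13·16 + 2·16 = 2
s_45 = 13·2 + 2·16 = 7
s_46 = 13·7 + 2·2 = 10
s_47 = 13·10 + 2·7 = 8
s_48 = 13·8 + 2·10 = 5
s_49 = 13·5 + 2·8 = 13
s_50 = 13·13 + 2·5 = 9
s_51 = 13·9 + 2·13 = 7
s_52 = 13·7 + 2·9 = 7
s_53 = 13·7 + 2·7 = 3
s_54 = 13·3 + 2·7 = 2
s_55 = 13·2 + 2·3 = 15
s_56 = 13·15 + 2·2 = 12
s_57 = 13·12 + 2·15 = 16
s_58 = 13·16 + 2·12 = 11
s_59 = 13·11 + 2·16 = 5
s_60 = 13·5 + 2·11 = 2
s_61 = 13·2 + 2·5 = 2
s_62 = 13·2 + 2·2 = 13
s_63 = 13·13 + 2·2 = 3
s_64 = 13·3 + 2·13 = 14

14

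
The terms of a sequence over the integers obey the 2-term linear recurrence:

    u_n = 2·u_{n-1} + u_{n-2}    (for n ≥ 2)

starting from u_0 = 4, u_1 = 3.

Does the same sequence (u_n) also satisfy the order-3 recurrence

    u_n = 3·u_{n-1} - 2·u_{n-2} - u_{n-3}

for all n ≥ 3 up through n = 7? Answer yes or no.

no

Terms u_0..u_7: 4, 3, 10, 23, 56, 135, 326, 787
n=3: candidate gives 20, actual u_3 = 23 ✗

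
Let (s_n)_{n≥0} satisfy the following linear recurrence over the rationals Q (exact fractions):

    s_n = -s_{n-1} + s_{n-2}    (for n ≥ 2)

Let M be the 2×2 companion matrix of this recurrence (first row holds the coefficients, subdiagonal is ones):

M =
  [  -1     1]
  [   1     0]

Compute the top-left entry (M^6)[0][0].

(M^6)[0][0] is the top entry after applying M 6 times to the unit state (1, 0). Equivalently it is h_{7} for the auxiliary sequence (h_n) obeying the same recurrence with h_1 = 1 and h_i = 0 for 0 ≤ i < 1:
h_2 = -1·1 + 1·0 = -1
h_3 = -1·-1 + 1·1 = 2
h_4 = -1·2 + 1·-1 = -3
h_5 = -1·-3 + 1·2 = 5
h_6 = -1·5 + 1·-3 = -8
h_7 = -1·-8 + 1·5 = 13

13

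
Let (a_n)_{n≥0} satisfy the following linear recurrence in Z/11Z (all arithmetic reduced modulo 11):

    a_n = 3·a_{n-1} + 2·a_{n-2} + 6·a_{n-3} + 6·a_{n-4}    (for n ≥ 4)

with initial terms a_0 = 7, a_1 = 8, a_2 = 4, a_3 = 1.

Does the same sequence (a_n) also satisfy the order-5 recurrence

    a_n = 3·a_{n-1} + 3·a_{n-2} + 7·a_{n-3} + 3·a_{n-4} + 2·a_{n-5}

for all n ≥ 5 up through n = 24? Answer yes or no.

Terms a_0..a_24: 7, 8, 4, 1, 2, 3, 10, 10, 3, 8, 7, 5, 7, 0, 9, 0, 5, 3, 7, 2, 2, 4, 4, 0, 0
n=5: candidate gives 9, actual a_5 = 3 ✗

no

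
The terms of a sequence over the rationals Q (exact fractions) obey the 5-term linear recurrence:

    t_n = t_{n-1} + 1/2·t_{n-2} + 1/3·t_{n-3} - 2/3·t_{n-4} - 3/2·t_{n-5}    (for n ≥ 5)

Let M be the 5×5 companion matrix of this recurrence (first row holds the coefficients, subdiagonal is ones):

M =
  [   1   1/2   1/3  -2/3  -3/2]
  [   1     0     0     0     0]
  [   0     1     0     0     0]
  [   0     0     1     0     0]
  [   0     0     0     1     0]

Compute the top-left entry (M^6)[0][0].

137/72

(M^6)[0][0] is the top entry after applying M 6 times to the unit state (1, 0, 0, 0, 0). Equivalently it is h_{10} for the auxiliary sequence (h_n) obeying the same recurrence with h_4 = 1 and h_i = 0 for 0 ≤ i < 4:
h_5 = 1·1 + 1/2·0 + 1/3·0 + -2/3·0 + -3/2·0 = 1
h_6 = 1·1 + 1/2·1 + 1/3·0 + -2/3·0 + -3/2·0 = 3/2
h_7 = 1·3/2 + 1/2·1 + 1/3·1 + -2/3·0 + -3/2·0 = 7/3
h_8 = 1·7/3 + 1/2·3/2 + 1/3·1 + -2/3·1 + -3/2·0 = 11/4
h_9 = 1·11/4 + 1/2·7/3 + 1/3·3/2 + -2/3·1 + -3/2·1 = 9/4
h_10 = 1·9/4 + 1/2·11/4 + 1/3·7/3 + -2/3·3/2 + -3/2·1 = 137/72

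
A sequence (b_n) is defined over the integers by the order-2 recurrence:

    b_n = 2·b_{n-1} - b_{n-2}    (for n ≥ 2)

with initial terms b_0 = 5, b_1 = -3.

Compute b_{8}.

-59

b_2 = 2·-3 + -1·5 = -11
b_3 = 2·-11 + -1·-3 = -19
b_4 = 2·-19 + -1·-11 = -27
b_5 = 2·-27 + -1·-19 = -35
b_6 = 2·-35 + -1·-27 = -43
b_7 = 2·-43 + -1·-35 = -51
b_8 = 2·-51 + -1·-43 = -59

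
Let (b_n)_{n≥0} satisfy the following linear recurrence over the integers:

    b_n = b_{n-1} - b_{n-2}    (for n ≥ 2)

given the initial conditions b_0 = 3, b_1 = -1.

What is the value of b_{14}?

b_2 = 1·-1 + -1·3 = -4
b_3 = 1·-4 + -1·-1 = -3
b_4 = 1·-3 + -1·-4 = 1
b_5 = 1·1 + -1·-3 = 4
b_6 = 1·4 + -1·1 = 3
b_7 = 1·3 + -1·4 = -1
(b_6, b_7) = (3, -1) = (b_0, b_1), so the sequence has period 6.
14 ≡ 2 (mod 6), hence b_14 = b_2 = -4.

-4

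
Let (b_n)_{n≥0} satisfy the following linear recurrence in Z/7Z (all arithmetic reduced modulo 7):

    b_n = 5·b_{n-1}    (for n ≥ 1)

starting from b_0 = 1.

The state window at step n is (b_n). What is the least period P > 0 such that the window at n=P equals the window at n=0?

n=0: window = (1)
n=1: window = (5)
n=2: window = (4)
n=3: window = (6)
n=4: window = (2)
n=5: window = (3)
n=6: window = (1)
window at n=6 equals window at n=0 → period = 6

6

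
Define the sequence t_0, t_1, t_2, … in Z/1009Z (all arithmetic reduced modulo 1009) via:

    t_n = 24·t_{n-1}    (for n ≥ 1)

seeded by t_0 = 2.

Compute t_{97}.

872

t_1 = 24·2 = 48
t_2 = 24·48 = 143
t_3 = 24·143 = 405
t_4 = 24·405 = 639
t_5 = 24·639 = 201
t_6 = 24·201 = 788
t_7 = 24·788 = 750
t_8 = 24·750 = 847
t_9 = 24·847 = 148
t_10 = 24·148 = 525
t_11 = 24·525 = 492
t_12 = 24·492 = 709
t_13 = 24·709 = 872
t_14 = 24·872 = 748
t_15 = 24·748 = 799
t_16 = 24·799 = 5
t_17 = 24·5 = 120
t_18 = 24·120 = 862
t_19 = 24·862 = 508
t_20 = 24·508 = 84
t_21 = 24·84 = 1007
t_22 = 24·1007 = 961
t_23 = 24·961 = 866
t_24 = 24·866 = 604
t_25 = 24·604 = 370
t_26 = 24·370 = 808
t_27 = 24·808 = 221
t_28 = 24·221 = 259
t_29 = 24·259 = 162
t_30 = 24·162 = 861
t_31 = 24·861 = 484
t_32 = 24·484 = 517
t_33 = 24·517 = 300
t_34 = 24·300 = 137
t_35 = 24·137 = 261
t_36 = 24·261 = 210
t_37 = 24·210 = 1004
t_38 = 24·1004 = 889
t_39 = 24·889 = 147
t_40 = 24·147 = 501
t_41 = 24·501 = 925
t_42 = 24·925 = 2
(t_42) = (2) = (t_0), so the sequence has period 42.
97 ≡ 13 (mod 42), hence t_97 = t_13 = 872.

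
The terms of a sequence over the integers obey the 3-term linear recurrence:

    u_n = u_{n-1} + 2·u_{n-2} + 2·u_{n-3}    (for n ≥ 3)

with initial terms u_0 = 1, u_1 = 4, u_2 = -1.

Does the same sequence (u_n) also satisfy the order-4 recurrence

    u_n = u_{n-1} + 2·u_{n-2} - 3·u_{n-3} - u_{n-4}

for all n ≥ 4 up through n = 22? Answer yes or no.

no

Terms u_0..u_22: 1, 4, -1, 9, 15, 31, 79, 171, 391, 891, 2015, 4579, 10391, 23579, 53519, 121459, 275655, 625611, 1419839, 3222371, 7313271, 16597691, 37668975
n=4: candidate gives -6, actual u_4 = 15 ✗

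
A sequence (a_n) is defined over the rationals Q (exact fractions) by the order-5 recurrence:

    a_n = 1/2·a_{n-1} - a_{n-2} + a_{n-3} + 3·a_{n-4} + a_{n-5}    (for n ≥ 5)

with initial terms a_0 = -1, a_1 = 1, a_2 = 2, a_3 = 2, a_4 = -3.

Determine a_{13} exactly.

a_5 = 1/2·-3 + -1·2 + 1·2 + 3·1 + 1·-1 = 1/2
a_6 = 1/2·1/2 + -1·-3 + 1·2 + 3·2 + 1·1 = 49/4
a_7 = 1/2·49/4 + -1·1/2 + 1·-3 + 3·2 + 1·2 = 85/8
a_8 = 1/2·85/8 + -1·49/4 + 1·1/2 + 3·-3 + 1·2 = -215/16
a_9 = 1/2·-215/16 + -1·85/8 + 1·49/4 + 3·1/2 + 1·-3 = -211/32
a_10 = 1/2·-211/32 + -1·-215/16 + 1·85/8 + 3·49/4 + 1·1/2 = 3713/64
a_11 = 1/2·3713/64 + -1·-211/32 + 1·-215/16 + 3·85/8 + 1·49/4 = 8485/128
a_12 = 1/2·8485/128 + -1·3713/64 + 1·-211/32 + 3·-215/16 + 1·85/8 = -15655/256
a_13 = 1/2·-15655/256 + -1·8485/128 + 1·3713/64 + 3·-211/32 + 1·-215/16 = -36899/512

-36899/512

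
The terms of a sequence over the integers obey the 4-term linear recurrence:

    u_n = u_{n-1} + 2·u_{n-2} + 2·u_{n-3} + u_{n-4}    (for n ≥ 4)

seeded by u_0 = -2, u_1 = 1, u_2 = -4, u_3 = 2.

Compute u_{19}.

-1177372

u_4 = 1·2 + 2·-4 + 2·1 + 1·-2 = -6
u_5 = 1·-6 + 2·2 + 2·-4 + 1·1 = -9
u_6 = 1·-9 + 2·-6 + 2·2 + 1·-4 = -21
u_7 = 1·-21 + 2·-9 + 2·-6 + 1·2 = -49
u_8 = 1·-49 + 2·-21 + 2·-9 + 1·-6 = -115
u_9 = 1·-115 + 2·-49 + 2·-21 + 1·-9 = -264
u_10 = 1·-264 + 2·-115 + 2·-49 + 1·-21 = -613
u_11 = 1·-613 + 2·-264 + 2·-115 + 1·-49 = -1420
u_12 = 1·-1420 + 2·-613 + 2·-264 + 1·-115 = -3289
u_13 = 1·-3289 + 2·-1420 + 2·-613 + 1·-264 = -7619
u_14 = 1·-7619 + 2·-3289 + 2·-1420 + 1·-613 = -17650
u_15 = 1·-17650 + 2·-7619 + 2·-3289 + 1·-1420 = -40886
u_16 = 1·-40886 + 2·-17650 + 2·-7619 + 1·-3289 = -94713
u_17 = 1·-94713 + 2·-40886 + 2·-17650 + 1·-7619 = -219404
u_18 = 1·-219404 + 2·-94713 + 2·-40886 + 1·-17650 = -508252
u_19 = 1·-508252 + 2·-219404 + 2·-94713 + 1·-40886 = -1177372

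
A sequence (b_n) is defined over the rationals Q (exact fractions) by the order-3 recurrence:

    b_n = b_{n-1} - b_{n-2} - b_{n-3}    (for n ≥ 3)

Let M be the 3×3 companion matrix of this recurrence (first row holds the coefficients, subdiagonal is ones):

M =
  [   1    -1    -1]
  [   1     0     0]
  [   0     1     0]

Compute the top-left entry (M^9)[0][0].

(M^9)[0][0] is the top entry after applying M 9 times to the unit state (1, 0, 0). Equivalently it is h_{11} for the auxiliary sequence (h_n) obeying the same recurrence with h_2 = 1 and h_i = 0 for 0 ≤ i < 2:
h_3 = 1·1 + -1·0 + -1·0 = 1
h_4 = 1·1 + -1·1 + -1·0 = 0
h_5 = 1·0 + -1·1 + -1·1 = -2
h_6 = 1·-2 + -1·0 + -1·1 = -3
h_7 = 1·-3 + -1·-2 + -1·0 = -1
h_8 = 1·-1 + -1·-3 + -1·-2 = 4
h_9 = 1·4 + -1·-1 + -1·-3 = 8
h_10 = 1·8 + -1·4 + -1·-1 = 5
h_11 = 1·5 + -1·8 + -1·4 = -7

-7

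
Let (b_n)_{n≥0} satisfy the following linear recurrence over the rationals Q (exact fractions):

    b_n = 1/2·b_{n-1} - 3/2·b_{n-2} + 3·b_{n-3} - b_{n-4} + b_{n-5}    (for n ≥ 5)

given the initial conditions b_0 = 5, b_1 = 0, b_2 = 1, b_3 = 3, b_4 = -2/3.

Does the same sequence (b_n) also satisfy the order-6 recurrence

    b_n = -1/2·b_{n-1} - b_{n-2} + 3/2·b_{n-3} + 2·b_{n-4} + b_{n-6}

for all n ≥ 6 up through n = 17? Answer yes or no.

Terms b_0..b_17: 5, 0, 1, 3, -2/3, 19/6, 127/12, -83/24, -71/16, 2965/96, 827/192, -5561/128, 50267/768, 115957/1536, -504389/3072, 299669/6144, 1590281/4096, -3126425/8192
n=6: candidate gives 127/12, actual b_6 = 127/12 ✓
n=7: candidate gives -83/24, actual b_7 = -83/24 ✓
n=8: candidate gives -71/16, actual b_8 = -71/16 ✓
n=9: candidate gives 2965/96, actual b_9 = 2965/96 ✓
n=10: candidate gives 827/192, actual b_10 = 827/192 ✓
n=11: candidate gives -5561/128, actual b_11 = -5561/128 ✓
n=12: candidate gives 50267/768, actual b_12 = 50267/768 ✓
n=13: candidate gives 115957/1536, actual b_13 = 115957/1536 ✓
n=14: candidate gives -504389/3072, actual b_14 = -504389/3072 ✓
n=15: candidate gives 299669/6144, actual b_15 = 299669/6144 ✓
n=16: candidate gives 1590281/4096, actual b_16 = 1590281/4096 ✓
n=17: candidate gives -3126425/8192, actual b_17 = -3126425/8192 ✓

yes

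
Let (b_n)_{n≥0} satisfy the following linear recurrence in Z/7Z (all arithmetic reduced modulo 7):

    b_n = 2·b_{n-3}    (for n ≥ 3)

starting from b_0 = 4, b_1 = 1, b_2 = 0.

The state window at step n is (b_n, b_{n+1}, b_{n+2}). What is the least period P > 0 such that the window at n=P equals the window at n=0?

n=0: window = (4, 1, 0)
n=1: window = (1, 0, 1)
n=2: window = (0, 1, 2)
n=3: window = (1, 2, 0)
n=4: window = (2, 0, 2)
n=5: window = (0, 2, 4)
n=6: window = (2, 4, 0)
n=7: window = (4, 0, 4)
n=8: window = (0, 4, 1)
n=9: window = (4, 1, 0)
window at n=9 equals window at n=0 → period = 9

9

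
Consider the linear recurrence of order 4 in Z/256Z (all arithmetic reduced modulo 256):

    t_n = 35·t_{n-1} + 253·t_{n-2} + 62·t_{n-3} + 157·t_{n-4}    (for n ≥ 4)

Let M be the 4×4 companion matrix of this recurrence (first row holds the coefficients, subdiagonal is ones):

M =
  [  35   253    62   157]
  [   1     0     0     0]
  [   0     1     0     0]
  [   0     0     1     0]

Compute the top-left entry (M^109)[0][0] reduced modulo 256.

160

(M^109)[0][0] is the top entry after applying M 109 times to the unit state (1, 0, 0, 0). Equivalently it is h_{112} for the auxiliary sequence (h_n) obeying the same recurrence with h_3 = 1 and h_i = 0 for 0 ≤ i < 3:
h_4 = 35·1 + 253·0 + 62·0 + 157·0 = 35
h_5 = 35·35 + 253·1 + 62·0 + 157·0 = 198
h_6 = 35·198 + 253·35 + 62·1 + 157·0 = 231
h_7 = 35·231 + 253·198 + 62·35 + 157·1 = 90
h_8 = 35·90 + 253·231 + 62·198 + 157·35 = 4
h_9 = 35·4 + 253·90 + 62·231 + 157·198 = 222
Continuing the recurrence:
  h_10 = 197;  h_11 = 127;  h_12 = 70;  h_13 = 241;  h_14 = 180;  h_15 = 160
  h_16 = 16;  h_17 = 181;  h_18 = 179;  h_19 = 90;  h_20 = 219;  h_21 = 62
  h_22 = 124;  h_23 = 118;  h_24 = 1;  h_25 = 207;  h_26 = 234;  h_27 = 45
  h_28 = 40;  h_29 = 144;  h_30 = 160;  h_31 = 121;  h_32 = 19;  h_33 = 62
  h_34 = 175;  h_35 = 2;  h_36 = 228;  h_37 = 142;  h_38 = 141;  h_39 = 15
  h_40 = 158;  h_41 = 169;  h_42 = 92;  h_43 = 16;  h_44 = 240;  h_45 = 141
  h_46 = 195;  h_47 = 242;  h_48 = 35;  h_49 = 166;  h_50 = 124;  h_51 = 230
  h_52 = 169;  h_53 = 63;  h_54 = 98;  h_55 = 165;  h_56 = 80;  h_57 = 96
  h_58 = 64;  h_59 = 49;  h_60 = 67;  h_61 = 246;  h_62 = 247;  h_63 = 42
  h_64 = 132;  h_65 = 62;  h_66 = 149;  h_67 = 95;  h_68 = 54;  h_69 = 97
  h_70 = 4;  h_71 = 192;  h_72 = 208;  h_73 = 165;  h_74 = 19;  h_75 = 202
  h_76 = 235;  h_77 = 142;  h_78 = 60;  h_79 = 86;  h_80 = 145;  h_81 = 111
  h_82 = 26;  h_83 = 29;  h_84 = 120;  h_85 = 112;  h_86 = 224;  h_87 = 41
  h_88 = 179;  h_89 = 238;  h_90 = 191;  h_91 = 210;  h_92 = 228;  h_93 = 238
  h_94 = 221;  h_95 = 111;  h_96 = 14;  h_97 = 25;  h_98 = 172;  h_99 = 176
  h_100 = 176;  h_101 = 253;  h_102 = 163;  h_103 = 226;  h_104 = 51;  h_105 = 246
  h_106 = 188;  h_107 = 198;  h_108 = 185;  h_109 = 95;  h_110 = 18
h_111 = 35·18 + 253·95 + 62·185 + 157·198 = 149
h_112 = 35·149 + 253·18 + 62·95 + 157·185 = 160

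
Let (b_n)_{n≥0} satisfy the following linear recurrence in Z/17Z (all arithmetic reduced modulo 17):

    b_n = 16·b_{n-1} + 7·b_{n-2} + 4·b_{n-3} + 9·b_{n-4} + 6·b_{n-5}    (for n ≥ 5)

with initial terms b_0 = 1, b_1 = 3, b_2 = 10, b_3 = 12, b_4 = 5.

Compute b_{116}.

16

b_5 = 16·5 + 7·12 + 4·10 + 9·3 + 6·1 = 16
b_6 = 16·16 + 7·5 + 4·12 + 9·10 + 6·3 = 5
b_7 = 16·5 + 7·16 + 4·5 + 9·12 + 6·10 = 6
b_8 = 16·6 + 7·5 + 4·16 + 9·5 + 6·12 = 6
b_9 = 16·6 + 7·6 + 4·5 + 9·16 + 6·5 = 9
b_10 = 16·9 + 7·6 + 4·6 + 9·5 + 6·16 = 11
Continuing the recurrence:
  b_11 = 7;  b_12 = 9;  b_13 = 14;  b_14 = 9;  b_15 = 16;  b_16 = 5
  b_17 = 0;  b_18 = 9;  b_19 = 5;  b_20 = 12;  b_21 = 4;  b_22 = 11
  b_23 = 11;  b_24 = 16;  b_25 = 9;  b_26 = 15;  b_27 = 5;  b_28 = 6
  b_29 = 11;  b_30 = 2;  b_31 = 13;  b_32 = 10;  b_33 = 3;  b_34 = 16
  b_35 = 4;  b_36 = 16;  b_37 = 10;  b_38 = 8;  b_39 = 3;  b_40 = 6
  b_41 = 12;  b_42 = 4;  b_43 = 9;  b_44 = 3;  b_45 = 16;  b_46 = 13
  b_47 = 12;  b_48 = 3;  b_49 = 6;  b_50 = 4;  b_51 = 15;  b_52 = 0
  b_53 = 6;  b_54 = 7;  b_55 = 7;  b_56 = 3;  b_57 = 9;  b_58 = 3
  b_59 = 7;  b_60 = 0;  b_61 = 7;  b_62 = 0;  b_63 = 11;  b_64 = 8
  b_65 = 13;  b_66 = 10;  b_67 = 8;  b_68 = 14;  b_69 = 9;  b_70 = 0
  b_71 = 13;  b_72 = 10;  b_73 = 8;  b_74 = 15;  b_75 = 11;  b_76 = 5
  b_77 = 9;  b_78 = 15;  b_79 = 2;  b_80 = 12;  b_81 = 3;  b_82 = 6
  b_83 = 1;  b_84 = 3;  b_85 = 8;  b_86 = 4;  b_87 = 7;  b_88 = 1
  b_89 = 1;  b_90 = 16;  b_91 = 14;  b_92 = 0;  b_93 = 7;  b_94 = 12
  b_95 = 4;  b_96 = 5;  b_97 = 15;  b_98 = 16;  b_99 = 13;  b_100 = 7
  b_101 = 7;  b_102 = 5;  b_103 = 13;  b_104 = 4;  b_105 = 8;  b_106 = 6
  b_107 = 9;  b_108 = 9;  b_109 = 4;  b_110 = 10;  b_111 = 1;  b_112 = 16
  b_113 = 2;  b_114 = 7
b_115 = 16·7 + 7·2 + 4·16 + 9·1 + 6·10 = 4
b_116 = 16·4 + 7·7 + 4·2 + 9·16 + 6·1 = 16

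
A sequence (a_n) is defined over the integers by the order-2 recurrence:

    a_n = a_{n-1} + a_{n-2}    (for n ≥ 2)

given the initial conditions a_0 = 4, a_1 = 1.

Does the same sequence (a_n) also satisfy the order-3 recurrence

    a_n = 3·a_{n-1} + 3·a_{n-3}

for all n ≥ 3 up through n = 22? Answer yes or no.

no

Terms a_0..a_22: 4, 1, 5, 6, 11, 17, 28, 45, 73, 118, 191, 309, 500, 809, 1309, 2118, 3427, 5545, 8972, 14517, 23489, 38006, 61495
n=3: candidate gives 27, actual a_3 = 6 ✗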